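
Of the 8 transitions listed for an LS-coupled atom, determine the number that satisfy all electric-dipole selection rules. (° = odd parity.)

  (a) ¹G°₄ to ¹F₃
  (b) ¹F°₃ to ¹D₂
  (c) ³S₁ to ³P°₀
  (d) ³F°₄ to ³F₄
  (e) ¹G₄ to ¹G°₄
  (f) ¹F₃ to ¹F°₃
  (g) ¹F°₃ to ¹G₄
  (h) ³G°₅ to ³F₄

(a) allowed
(b) allowed
(c) allowed
(d) allowed
(e) allowed
(f) allowed
(g) allowed
(h) allowed
Total allowed: 8 of 8.

8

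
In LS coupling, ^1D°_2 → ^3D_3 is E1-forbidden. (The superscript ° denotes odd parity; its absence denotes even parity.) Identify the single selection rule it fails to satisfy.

ΔS = 0: S: 0 → 1 — ✗.
ΔJ = 0, ±1 (not J=0↔0): J: 2 → 3, ΔJ = +1 — ✓.
Parity must change: odd → even — ✓.
ΔL = 0, ±1 (not L=0↔0): L: 2 → 2, ΔL = +0 — ✓.

the ΔS = 0 rule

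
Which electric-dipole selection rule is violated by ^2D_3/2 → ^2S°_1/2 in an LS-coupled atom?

the ΔL = 0, ±1 rule

Initial level: S=1/2, L=2, J=3/2, parity even. Final level: S=1/2, L=0, J=1/2, parity odd.
ΔJ = 0, ±1 (not J=0↔0): J: 3/2 → 1/2, ΔJ = -1 — ok.
Parity must change: even → odd — ok.
ΔL = 0, ±1 (not L=0↔0): L: 2 → 0, ΔL = -2 — fails.
ΔS = 0: S: 1/2 → 1/2 — ok.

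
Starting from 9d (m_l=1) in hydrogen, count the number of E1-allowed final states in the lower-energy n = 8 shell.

5

E1 requires Δl = ±1, so l_f ∈ {1, 3}; with 0 ≤ l_f ≤ n_f−1 = 7, the allowed l_f values are {1, 3}.
For l_f = 1: m_f ∈ {m_i−1, m_i, m_i+1} ∩ [−1, 1] = {0, 1} → 2 states.
For l_f = 3: m_f ∈ {m_i−1, m_i, m_i+1} ∩ [−3, 3] = {0, 1, 2} → 3 states.
Total: 5.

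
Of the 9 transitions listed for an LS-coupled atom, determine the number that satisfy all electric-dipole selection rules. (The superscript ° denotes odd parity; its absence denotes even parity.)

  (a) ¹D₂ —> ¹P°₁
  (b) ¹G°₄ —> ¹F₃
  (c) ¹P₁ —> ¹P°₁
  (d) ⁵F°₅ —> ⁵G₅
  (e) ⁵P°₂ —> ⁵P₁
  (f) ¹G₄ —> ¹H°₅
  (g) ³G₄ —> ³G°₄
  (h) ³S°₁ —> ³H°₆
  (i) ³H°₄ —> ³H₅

8

(a) allowed
(b) allowed
(c) allowed
(d) allowed
(e) allowed
(f) allowed
(g) allowed
(h) forbidden (parity, ΔL, ΔJ fail)
(i) allowed
Total allowed: 8 of 9.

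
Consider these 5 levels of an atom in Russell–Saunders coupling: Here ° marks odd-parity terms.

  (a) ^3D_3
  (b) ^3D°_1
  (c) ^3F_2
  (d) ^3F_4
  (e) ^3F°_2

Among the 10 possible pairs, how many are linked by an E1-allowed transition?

3

(a)–(b): forbidden (ΔJ).
(a)–(c): forbidden (parity).
(a)–(d): forbidden (parity).
(a)–(e): allowed.
(b)–(c): allowed.
(b)–(d): forbidden (ΔJ).
(b)–(e): forbidden (parity).
(c)–(d): forbidden (parity, ΔJ).
(c)–(e): allowed.
(d)–(e): forbidden (ΔJ).
Allowed pairs: 3 of 10.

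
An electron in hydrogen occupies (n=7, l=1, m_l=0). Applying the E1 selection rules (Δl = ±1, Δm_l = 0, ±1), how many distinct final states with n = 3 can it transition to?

4

E1 requires Δl = ±1, so l_f ∈ {0, 2}; with 0 ≤ l_f ≤ n_f−1 = 2, the allowed l_f values are {0, 2}.
For l_f = 0: m_f ∈ {m_i−1, m_i, m_i+1} ∩ [−0, 0] = {0} → 1 state.
For l_f = 2: m_f ∈ {m_i−1, m_i, m_i+1} ∩ [−2, 2] = {-1, 0, 1} → 3 states.
Total: 4.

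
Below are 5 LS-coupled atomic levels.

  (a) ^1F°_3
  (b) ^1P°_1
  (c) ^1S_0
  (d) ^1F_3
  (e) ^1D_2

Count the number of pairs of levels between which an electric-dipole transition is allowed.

(a)–(b): forbidden (parity, ΔL, ΔJ).
(a)–(c): forbidden (ΔL, ΔJ).
(a)–(d): allowed.
(a)–(e): allowed.
(b)–(c): allowed.
(b)–(d): forbidden (ΔL, ΔJ).
(b)–(e): allowed.
(c)–(d): forbidden (parity, ΔL, ΔJ).
(c)–(e): forbidden (parity, ΔL, ΔJ).
(d)–(e): forbidden (parity).
Allowed pairs: 4 of 10.

4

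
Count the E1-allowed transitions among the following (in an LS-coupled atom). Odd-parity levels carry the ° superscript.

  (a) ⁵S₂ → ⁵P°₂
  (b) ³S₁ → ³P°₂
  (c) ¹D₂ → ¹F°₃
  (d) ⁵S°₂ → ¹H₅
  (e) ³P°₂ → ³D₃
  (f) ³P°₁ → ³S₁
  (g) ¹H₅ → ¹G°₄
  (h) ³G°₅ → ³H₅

(a) allowed
(b) allowed
(c) allowed
(d) forbidden (ΔS, ΔL, ΔJ fail)
(e) allowed
(f) allowed
(g) allowed
(h) allowed
Total allowed: 7 of 8.

7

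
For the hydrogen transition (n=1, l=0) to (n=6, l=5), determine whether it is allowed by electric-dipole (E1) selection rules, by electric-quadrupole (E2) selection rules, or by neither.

neither

Δl = 5 − 0 = +5; l_i + l_f = 5.
E1 (Δl = ±1): not satisfied.
E2 (Δl = 0,±2, l_i+l_f ≥ 2): not satisfied.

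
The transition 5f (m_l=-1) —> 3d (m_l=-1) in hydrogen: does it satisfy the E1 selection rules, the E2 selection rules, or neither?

Δl = 2 − 3 = -1; l_i + l_f = 5.
Δm_l = +0.
E1 (Δl = ±1, |Δm_l| ≤ 1): satisfied.
E2 (Δl = 0,±2, l_i+l_f ≥ 2, |Δm_l| ≤ 2): not satisfied.

E1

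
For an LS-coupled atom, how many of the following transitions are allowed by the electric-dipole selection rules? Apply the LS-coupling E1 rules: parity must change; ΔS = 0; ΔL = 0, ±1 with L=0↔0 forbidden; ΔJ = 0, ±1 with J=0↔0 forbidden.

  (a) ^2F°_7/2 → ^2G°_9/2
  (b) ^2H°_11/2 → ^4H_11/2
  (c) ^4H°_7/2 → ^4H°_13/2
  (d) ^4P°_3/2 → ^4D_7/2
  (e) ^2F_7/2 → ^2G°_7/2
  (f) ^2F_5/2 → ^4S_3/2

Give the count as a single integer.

(a) forbidden (parity fails)
(b) forbidden (ΔS fails)
(c) forbidden (parity, ΔJ fail)
(d) forbidden (ΔJ fails)
(e) allowed
(f) forbidden (parity, ΔS, ΔL fail)
Total allowed: 1 of 6.

1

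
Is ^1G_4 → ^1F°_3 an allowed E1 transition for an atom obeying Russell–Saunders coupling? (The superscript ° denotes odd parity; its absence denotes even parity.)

allowed

Reading off the term symbols: S 0→0, L 4→3, J 4→3, parity even→odd.
Parity must change: even → odd — ok.
ΔS = 0: S: 0 → 0 — ok.
ΔL = 0, ±1 (not L=0↔0): L: 4 → 3, ΔL = -1 — ok.
ΔJ = 0, ±1 (not J=0↔0): J: 4 → 3, ΔJ = -1 — ok.
All four E1 rules are satisfied.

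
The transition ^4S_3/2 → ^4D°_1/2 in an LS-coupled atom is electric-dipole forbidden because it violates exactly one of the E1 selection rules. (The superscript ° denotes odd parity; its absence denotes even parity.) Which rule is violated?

ΔJ = 0, ±1 (not J=0↔0): J: 3/2 → 1/2, ΔJ = -1 — satisfied.
Parity must change: even → odd — satisfied.
ΔS = 0: S: 3/2 → 3/2 — satisfied.
ΔL = 0, ±1 (not L=0↔0): L: 0 → 2, ΔL = +2 — violated.

the ΔL = 0, ±1 rule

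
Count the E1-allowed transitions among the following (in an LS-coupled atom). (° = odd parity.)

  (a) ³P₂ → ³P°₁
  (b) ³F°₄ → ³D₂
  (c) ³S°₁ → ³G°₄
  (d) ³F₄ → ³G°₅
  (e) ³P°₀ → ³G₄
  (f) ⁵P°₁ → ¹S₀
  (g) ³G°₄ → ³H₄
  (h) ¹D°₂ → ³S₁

(a) allowed
(b) forbidden (ΔJ fails)
(c) forbidden (parity, ΔL, ΔJ fail)
(d) allowed
(e) forbidden (ΔL, ΔJ fail)
(f) forbidden (ΔS fails)
(g) allowed
(h) forbidden (ΔS, ΔL fail)
Total allowed: 3 of 8.

3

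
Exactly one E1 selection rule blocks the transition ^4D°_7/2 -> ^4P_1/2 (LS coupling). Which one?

the ΔJ = 0, ±1 rule

Initial level: S=3/2, L=2, J=7/2, parity odd. Final level: S=3/2, L=1, J=1/2, parity even.
Parity must change: odd → even — ✓.
ΔS = 0: S: 3/2 → 3/2 — ✓.
ΔL = 0, ±1 (not L=0↔0): L: 2 → 1, ΔL = -1 — ✓.
ΔJ = 0, ±1 (not J=0↔0): J: 7/2 → 1/2, ΔJ = -3 — ✗.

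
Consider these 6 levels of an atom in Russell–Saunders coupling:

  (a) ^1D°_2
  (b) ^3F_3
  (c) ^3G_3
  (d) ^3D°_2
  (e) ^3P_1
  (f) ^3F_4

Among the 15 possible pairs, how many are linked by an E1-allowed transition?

2

(a)–(b): forbidden (ΔS).
(a)–(c): forbidden (ΔS, ΔL).
(a)–(d): forbidden (parity, ΔS).
(a)–(e): forbidden (ΔS).
(a)–(f): forbidden (ΔS, ΔJ).
(b)–(c): forbidden (parity).
(b)–(d): allowed.
(b)–(e): forbidden (parity, ΔL, ΔJ).
(b)–(f): forbidden (parity).
(c)–(d): forbidden (ΔL).
(c)–(e): forbidden (parity, ΔL, ΔJ).
(c)–(f): forbidden (parity).
(d)–(e): allowed.
(d)–(f): forbidden (ΔJ).
(e)–(f): forbidden (parity, ΔL, ΔJ).
Allowed pairs: 2 of 15.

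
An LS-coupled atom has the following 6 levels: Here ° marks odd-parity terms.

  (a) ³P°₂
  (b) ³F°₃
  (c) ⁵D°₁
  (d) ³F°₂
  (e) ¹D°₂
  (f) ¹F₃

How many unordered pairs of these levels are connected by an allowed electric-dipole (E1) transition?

1

(a)–(b): forbidden (parity, ΔL).
(a)–(c): forbidden (parity, ΔS).
(a)–(d): forbidden (parity, ΔL).
(a)–(e): forbidden (parity, ΔS).
(a)–(f): forbidden (ΔS, ΔL).
(b)–(c): forbidden (parity, ΔS, ΔJ).
(b)–(d): forbidden (parity).
(b)–(e): forbidden (parity, ΔS).
(b)–(f): forbidden (ΔS).
(c)–(d): forbidden (parity, ΔS).
(c)–(e): forbidden (parity, ΔS).
(c)–(f): forbidden (ΔS, ΔJ).
(d)–(e): forbidden (parity, ΔS).
(d)–(f): forbidden (ΔS).
(e)–(f): allowed.
Allowed pairs: 1 of 15.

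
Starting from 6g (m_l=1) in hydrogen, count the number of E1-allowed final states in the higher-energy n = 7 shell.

E1 requires Δl = ±1, so l_f ∈ {3, 5}; with 0 ≤ l_f ≤ n_f−1 = 6, the allowed l_f values are {3, 5}.
For l_f = 3: m_f ∈ {m_i−1, m_i, m_i+1} ∩ [−3, 3] = {0, 1, 2} → 3 states.
For l_f = 5: m_f ∈ {m_i−1, m_i, m_i+1} ∩ [−5, 5] = {0, 1, 2} → 3 states.
Total: 6.

6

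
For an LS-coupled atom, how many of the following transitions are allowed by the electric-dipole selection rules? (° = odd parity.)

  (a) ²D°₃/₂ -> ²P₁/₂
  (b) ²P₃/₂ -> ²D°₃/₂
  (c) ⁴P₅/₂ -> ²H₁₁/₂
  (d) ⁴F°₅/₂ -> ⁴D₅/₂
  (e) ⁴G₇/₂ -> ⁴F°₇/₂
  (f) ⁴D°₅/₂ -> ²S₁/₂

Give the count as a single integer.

(a) allowed
(b) allowed
(c) forbidden (parity, ΔS, ΔL, ΔJ fail)
(d) allowed
(e) allowed
(f) forbidden (ΔS, ΔL, ΔJ fail)
Total allowed: 4 of 6.

4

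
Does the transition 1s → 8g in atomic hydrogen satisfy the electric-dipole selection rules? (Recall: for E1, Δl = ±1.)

Initial l = 0, final l = 4, so Δl = +4. E1 requires Δl = ±1: violated.
The transition is electric-dipole forbidden.

forbidden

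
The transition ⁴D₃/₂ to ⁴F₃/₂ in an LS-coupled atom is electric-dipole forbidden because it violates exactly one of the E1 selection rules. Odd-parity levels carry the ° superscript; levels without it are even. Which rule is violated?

parity

Initial level: S=3/2, L=2, J=3/2, parity even. Final level: S=3/2, L=3, J=3/2, parity even.
Parity must change: even → even — ✗.
ΔS = 0: S: 3/2 → 3/2 — ✓.
ΔL = 0, ±1 (not L=0↔0): L: 2 → 3, ΔL = +1 — ✓.
ΔJ = 0, ±1 (not J=0↔0): J: 3/2 → 3/2, ΔJ = +0 — ✓.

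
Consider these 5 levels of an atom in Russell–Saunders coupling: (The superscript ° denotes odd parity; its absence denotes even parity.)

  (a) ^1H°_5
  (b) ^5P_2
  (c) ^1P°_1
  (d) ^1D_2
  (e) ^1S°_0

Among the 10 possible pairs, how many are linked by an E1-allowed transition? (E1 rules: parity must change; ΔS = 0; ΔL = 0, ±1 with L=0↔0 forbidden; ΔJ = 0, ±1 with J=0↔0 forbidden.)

1

(a)–(b): forbidden (ΔS, ΔL, ΔJ).
(a)–(c): forbidden (parity, ΔL, ΔJ).
(a)–(d): forbidden (ΔL, ΔJ).
(a)–(e): forbidden (parity, ΔL, ΔJ).
(b)–(c): forbidden (ΔS).
(b)–(d): forbidden (parity, ΔS).
(b)–(e): forbidden (ΔS, ΔJ).
(c)–(d): allowed.
(c)–(e): forbidden (parity).
(d)–(e): forbidden (ΔL, ΔJ).
Allowed pairs: 1 of 10.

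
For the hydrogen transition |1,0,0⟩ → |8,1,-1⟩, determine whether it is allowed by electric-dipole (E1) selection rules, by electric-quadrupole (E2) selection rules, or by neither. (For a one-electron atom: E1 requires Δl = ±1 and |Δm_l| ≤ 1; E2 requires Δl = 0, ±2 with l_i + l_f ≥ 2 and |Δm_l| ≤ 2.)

Δl = 1 − 0 = +1; l_i + l_f = 1.
Δm_l = -1.
E1 (Δl = ±1, |Δm_l| ≤ 1): satisfied.
E2 (Δl = 0,±2, l_i+l_f ≥ 2, |Δm_l| ≤ 2): not satisfied.

E1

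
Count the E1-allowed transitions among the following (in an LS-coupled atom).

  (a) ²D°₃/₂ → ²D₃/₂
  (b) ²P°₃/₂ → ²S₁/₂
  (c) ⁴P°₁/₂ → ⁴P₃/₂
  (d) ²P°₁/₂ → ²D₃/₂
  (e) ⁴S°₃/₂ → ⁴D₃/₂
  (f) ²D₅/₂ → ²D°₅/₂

5

(a) allowed
(b) allowed
(c) allowed
(d) allowed
(e) forbidden (ΔL fails)
(f) allowed
Total allowed: 5 of 6.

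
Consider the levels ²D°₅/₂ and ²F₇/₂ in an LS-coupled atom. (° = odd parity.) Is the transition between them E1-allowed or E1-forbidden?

allowed

Reading off the term symbols: S 1/2→1/2, L 2→3, J 5/2→7/2, parity odd→even.
ΔS = 0: S: 1/2 → 1/2 — passes.
Parity must change: odd → even — passes.
ΔL = 0, ±1 (not L=0↔0): L: 2 → 3, ΔL = +1 — passes.
ΔJ = 0, ±1 (not J=0↔0): J: 5/2 → 7/2, ΔJ = +1 — passes.
All four E1 rules are satisfied.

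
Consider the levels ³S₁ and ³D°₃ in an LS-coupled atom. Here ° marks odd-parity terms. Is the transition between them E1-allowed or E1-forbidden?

forbidden

ΔL = 0, ±1 (not L=0↔0): L: 0 → 2, ΔL = +2 — fails.
ΔJ = 0, ±1 (not J=0↔0): J: 1 → 3, ΔJ = +2 — fails.
ΔS = 0: S: 1 → 1 — passes.
Parity must change: even → odd — passes.
Rule(s) violated: ΔL, ΔJ.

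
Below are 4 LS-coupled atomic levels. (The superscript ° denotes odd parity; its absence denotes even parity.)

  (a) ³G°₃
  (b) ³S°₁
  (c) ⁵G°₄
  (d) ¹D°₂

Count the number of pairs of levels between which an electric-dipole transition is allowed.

(a)–(b): forbidden (parity, ΔL, ΔJ).
(a)–(c): forbidden (parity, ΔS).
(a)–(d): forbidden (parity, ΔS, ΔL).
(b)–(c): forbidden (parity, ΔS, ΔL, ΔJ).
(b)–(d): forbidden (parity, ΔS, ΔL).
(c)–(d): forbidden (parity, ΔS, ΔL, ΔJ).
Allowed pairs: 0 of 6.

0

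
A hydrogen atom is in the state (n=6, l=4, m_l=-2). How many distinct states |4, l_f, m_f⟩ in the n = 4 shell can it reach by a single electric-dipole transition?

E1 requires Δl = ±1, so l_f ∈ {3, 5}; with 0 ≤ l_f ≤ n_f−1 = 3, the allowed l_f values are {3}.
For l_f = 3: m_f ∈ {m_i−1, m_i, m_i+1} ∩ [−3, 3] = {-3, -2, -1} → 3 states.
Total: 3.

3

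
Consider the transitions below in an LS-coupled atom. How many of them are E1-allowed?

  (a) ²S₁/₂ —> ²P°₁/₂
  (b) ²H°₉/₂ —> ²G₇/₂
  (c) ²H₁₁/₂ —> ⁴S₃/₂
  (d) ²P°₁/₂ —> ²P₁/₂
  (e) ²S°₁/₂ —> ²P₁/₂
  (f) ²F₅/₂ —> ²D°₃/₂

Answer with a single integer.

(a) allowed
(b) allowed
(c) forbidden (parity, ΔS, ΔL, ΔJ fail)
(d) allowed
(e) allowed
(f) allowed
Total allowed: 5 of 6.

5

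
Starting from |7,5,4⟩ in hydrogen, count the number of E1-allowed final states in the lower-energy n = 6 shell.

E1 requires Δl = ±1, so l_f ∈ {4, 6}; with 0 ≤ l_f ≤ n_f−1 = 5, the allowed l_f values are {4}.
For l_f = 4: m_f ∈ {m_i−1, m_i, m_i+1} ∩ [−4, 4] = {3, 4} → 2 states.
Total: 2.

2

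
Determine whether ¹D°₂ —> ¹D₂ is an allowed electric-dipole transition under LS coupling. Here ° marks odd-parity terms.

allowed

Reading off the term symbols: S 0→0, L 2→2, J 2→2, parity odd→even.
Parity must change: odd → even — ok.
ΔS = 0: S: 0 → 0 — ok.
ΔL = 0, ±1 (not L=0↔0): L: 2 → 2, ΔL = +0 — ok.
ΔJ = 0, ±1 (not J=0↔0): J: 2 → 2, ΔJ = +0 — ok.
All four E1 rules are satisfied.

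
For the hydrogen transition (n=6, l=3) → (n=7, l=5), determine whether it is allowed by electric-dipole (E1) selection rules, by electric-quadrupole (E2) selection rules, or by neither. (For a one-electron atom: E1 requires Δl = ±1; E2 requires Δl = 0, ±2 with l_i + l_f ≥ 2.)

Δl = 5 − 3 = +2; l_i + l_f = 8.
E1 (Δl = ±1): not satisfied.
E2 (Δl = 0,±2, l_i+l_f ≥ 2): satisfied.

E2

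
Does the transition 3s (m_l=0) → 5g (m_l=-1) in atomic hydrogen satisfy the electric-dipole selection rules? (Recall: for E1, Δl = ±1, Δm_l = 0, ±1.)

Initial l = 0, final l = 4, so Δl = +4. E1 requires Δl = ±1: fails.
m_l: 0 → -1 (Δm_l = -1). |Δm_l| ≤ 1 passes.
The transition is electric-dipole forbidden.

forbidden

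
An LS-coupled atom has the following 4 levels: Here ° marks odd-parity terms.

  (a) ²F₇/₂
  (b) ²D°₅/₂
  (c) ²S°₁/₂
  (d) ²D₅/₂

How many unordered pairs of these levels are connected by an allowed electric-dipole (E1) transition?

(a)–(b): allowed.
(a)–(c): forbidden (ΔL, ΔJ).
(a)–(d): forbidden (parity).
(b)–(c): forbidden (parity, ΔL, ΔJ).
(b)–(d): allowed.
(c)–(d): forbidden (ΔL, ΔJ).
Allowed pairs: 2 of 6.

2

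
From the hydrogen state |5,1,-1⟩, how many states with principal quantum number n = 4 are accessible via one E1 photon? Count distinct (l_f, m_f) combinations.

E1 requires Δl = ±1, so l_f ∈ {0, 2}; with 0 ≤ l_f ≤ n_f−1 = 3, the allowed l_f values are {0, 2}.
For l_f = 0: m_f ∈ {m_i−1, m_i, m_i+1} ∩ [−0, 0] = {0} → 1 state.
For l_f = 2: m_f ∈ {m_i−1, m_i, m_i+1} ∩ [−2, 2] = {-2, -1, 0} → 3 states.
Total: 4.

4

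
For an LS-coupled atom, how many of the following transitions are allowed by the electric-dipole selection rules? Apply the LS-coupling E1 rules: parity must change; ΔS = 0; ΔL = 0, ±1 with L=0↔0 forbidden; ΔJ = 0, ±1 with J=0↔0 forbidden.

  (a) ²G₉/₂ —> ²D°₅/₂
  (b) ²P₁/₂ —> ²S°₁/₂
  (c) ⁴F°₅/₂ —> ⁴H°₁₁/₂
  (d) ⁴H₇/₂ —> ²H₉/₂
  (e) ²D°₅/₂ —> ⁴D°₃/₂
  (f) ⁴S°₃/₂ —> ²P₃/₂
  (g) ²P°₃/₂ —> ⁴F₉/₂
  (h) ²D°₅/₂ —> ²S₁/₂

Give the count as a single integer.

(a) forbidden (ΔL, ΔJ fail)
(b) allowed
(c) forbidden (parity, ΔL, ΔJ fail)
(d) forbidden (parity, ΔS fail)
(e) forbidden (parity, ΔS fail)
(f) forbidden (ΔS fails)
(g) forbidden (ΔS, ΔL, ΔJ fail)
(h) forbidden (ΔL, ΔJ fail)
Total allowed: 1 of 8.

1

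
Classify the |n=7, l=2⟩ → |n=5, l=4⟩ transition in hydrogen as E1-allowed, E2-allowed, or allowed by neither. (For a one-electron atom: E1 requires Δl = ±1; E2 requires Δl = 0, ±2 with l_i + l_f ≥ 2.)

Δl = 4 − 2 = +2; l_i + l_f = 6.
E1 (Δl = ±1): not satisfied.
E2 (Δl = 0,±2, l_i+l_f ≥ 2): satisfied.

E2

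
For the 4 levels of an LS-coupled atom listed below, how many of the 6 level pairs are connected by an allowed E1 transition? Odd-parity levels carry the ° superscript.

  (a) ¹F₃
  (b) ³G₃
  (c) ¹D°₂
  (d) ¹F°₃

2

(a)–(b): forbidden (parity, ΔS).
(a)–(c): allowed.
(a)–(d): allowed.
(b)–(c): forbidden (ΔS, ΔL).
(b)–(d): forbidden (ΔS).
(c)–(d): forbidden (parity).
Allowed pairs: 2 of 6.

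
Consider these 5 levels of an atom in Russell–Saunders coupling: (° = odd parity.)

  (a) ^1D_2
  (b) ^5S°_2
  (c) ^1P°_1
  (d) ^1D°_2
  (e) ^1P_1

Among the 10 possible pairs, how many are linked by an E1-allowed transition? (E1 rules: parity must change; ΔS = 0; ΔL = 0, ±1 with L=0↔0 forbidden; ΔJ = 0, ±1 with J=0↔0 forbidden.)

4

(a)–(b): forbidden (ΔS, ΔL).
(a)–(c): allowed.
(a)–(d): allowed.
(a)–(e): forbidden (parity).
(b)–(c): forbidden (parity, ΔS).
(b)–(d): forbidden (parity, ΔS, ΔL).
(b)–(e): forbidden (ΔS).
(c)–(d): forbidden (parity).
(c)–(e): allowed.
(d)–(e): allowed.
Allowed pairs: 4 of 10.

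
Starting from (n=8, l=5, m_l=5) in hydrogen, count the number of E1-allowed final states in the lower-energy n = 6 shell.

E1 requires Δl = ±1, so l_f ∈ {4, 6}; with 0 ≤ l_f ≤ n_f−1 = 5, the allowed l_f values are {4}.
For l_f = 4: m_f ∈ {m_i−1, m_i, m_i+1} ∩ [−4, 4] = {4} → 1 state.
Total: 1.

1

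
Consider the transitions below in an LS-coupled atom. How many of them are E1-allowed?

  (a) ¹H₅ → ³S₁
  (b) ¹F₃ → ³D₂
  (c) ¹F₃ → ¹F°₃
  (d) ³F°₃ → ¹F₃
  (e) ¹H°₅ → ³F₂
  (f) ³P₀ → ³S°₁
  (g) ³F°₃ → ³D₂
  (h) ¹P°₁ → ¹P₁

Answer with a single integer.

(a) forbidden (parity, ΔS, ΔL, ΔJ fail)
(b) forbidden (parity, ΔS fail)
(c) allowed
(d) forbidden (ΔS fails)
(e) forbidden (ΔS, ΔL, ΔJ fail)
(f) allowed
(g) allowed
(h) allowed
Total allowed: 4 of 8.

4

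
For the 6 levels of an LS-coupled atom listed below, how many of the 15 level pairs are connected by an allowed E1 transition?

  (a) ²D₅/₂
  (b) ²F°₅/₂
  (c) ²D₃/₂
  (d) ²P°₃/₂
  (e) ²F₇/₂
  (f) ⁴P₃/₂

5

(a)–(b): allowed.
(a)–(c): forbidden (parity).
(a)–(d): allowed.
(a)–(e): forbidden (parity).
(a)–(f): forbidden (parity, ΔS).
(b)–(c): allowed.
(b)–(d): forbidden (parity, ΔL).
(b)–(e): allowed.
(b)–(f): forbidden (ΔS, ΔL).
(c)–(d): allowed.
(c)–(e): forbidden (parity, ΔJ).
(c)–(f): forbidden (parity, ΔS).
(d)–(e): forbidden (ΔL, ΔJ).
(d)–(f): forbidden (ΔS).
(e)–(f): forbidden (parity, ΔS, ΔL, ΔJ).
Allowed pairs: 5 of 15.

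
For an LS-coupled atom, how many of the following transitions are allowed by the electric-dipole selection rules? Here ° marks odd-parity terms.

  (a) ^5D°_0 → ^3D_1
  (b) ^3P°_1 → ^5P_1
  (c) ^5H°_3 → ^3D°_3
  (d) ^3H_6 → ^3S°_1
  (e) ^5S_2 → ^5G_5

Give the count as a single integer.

(a) forbidden (ΔS fails)
(b) forbidden (ΔS fails)
(c) forbidden (parity, ΔS, ΔL fail)
(d) forbidden (ΔL, ΔJ fail)
(e) forbidden (parity, ΔL, ΔJ fail)
Total allowed: 0 of 5.

0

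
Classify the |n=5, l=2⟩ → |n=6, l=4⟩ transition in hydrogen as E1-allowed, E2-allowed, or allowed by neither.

E2

Δl = 4 − 2 = +2; l_i + l_f = 6.
E1 (Δl = ±1): not satisfied.
E2 (Δl = 0,±2, l_i+l_f ≥ 2): satisfied.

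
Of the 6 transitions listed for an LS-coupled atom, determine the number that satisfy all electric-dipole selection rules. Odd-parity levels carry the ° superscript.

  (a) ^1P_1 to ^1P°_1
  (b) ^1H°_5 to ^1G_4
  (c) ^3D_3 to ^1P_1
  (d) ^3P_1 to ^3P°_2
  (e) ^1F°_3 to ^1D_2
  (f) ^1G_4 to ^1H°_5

(a) allowed
(b) allowed
(c) forbidden (parity, ΔS, ΔJ fail)
(d) allowed
(e) allowed
(f) allowed
Total allowed: 5 of 6.

5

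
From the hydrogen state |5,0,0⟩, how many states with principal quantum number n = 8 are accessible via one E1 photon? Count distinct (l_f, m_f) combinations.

3

E1 requires Δl = ±1, so l_f ∈ {-1, 1}; with 0 ≤ l_f ≤ n_f−1 = 7, the allowed l_f values are {1}.
For l_f = 1: m_f ∈ {m_i−1, m_i, m_i+1} ∩ [−1, 1] = {-1, 0, 1} → 3 states.
Total: 3.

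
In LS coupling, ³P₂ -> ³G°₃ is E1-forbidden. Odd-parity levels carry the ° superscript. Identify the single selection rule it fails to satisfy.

Initial level: S=1, L=1, J=2, parity even. Final level: S=1, L=4, J=3, parity odd.
Parity must change: even → odd — passes.
ΔS = 0: S: 1 → 1 — passes.
ΔL = 0, ±1 (not L=0↔0): L: 1 → 4, ΔL = +3 — fails.
ΔJ = 0, ±1 (not J=0↔0): J: 2 → 3, ΔJ = +1 — passes.

the ΔL = 0, ±1 rule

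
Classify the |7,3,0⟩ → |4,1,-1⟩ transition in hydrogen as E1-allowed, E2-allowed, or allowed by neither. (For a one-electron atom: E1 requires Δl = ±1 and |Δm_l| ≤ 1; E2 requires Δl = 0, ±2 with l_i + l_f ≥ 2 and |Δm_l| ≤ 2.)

E2

Δl = 1 − 3 = -2; l_i + l_f = 4.
Δm_l = -1.
E1 (Δl = ±1, |Δm_l| ≤ 1): not satisfied.
E2 (Δl = 0,±2, l_i+l_f ≥ 2, |Δm_l| ≤ 2): satisfied.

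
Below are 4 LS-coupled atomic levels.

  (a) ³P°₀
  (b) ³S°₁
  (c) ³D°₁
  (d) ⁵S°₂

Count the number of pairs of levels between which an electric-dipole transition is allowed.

(a)–(b): forbidden (parity).
(a)–(c): forbidden (parity).
(a)–(d): forbidden (parity, ΔS, ΔJ).
(b)–(c): forbidden (parity, ΔL).
(b)–(d): forbidden (parity, ΔS, ΔL).
(c)–(d): forbidden (parity, ΔS, ΔL).
Allowed pairs: 0 of 6.

0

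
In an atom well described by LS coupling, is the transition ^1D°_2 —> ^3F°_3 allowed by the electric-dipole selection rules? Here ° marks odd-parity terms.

Parity must change: odd → odd — violated.
ΔS = 0: S: 0 → 1 — violated.
ΔL = 0, ±1 (not L=0↔0): L: 2 → 3, ΔL = +1 — satisfied.
ΔJ = 0, ±1 (not J=0↔0): J: 2 → 3, ΔJ = +1 — satisfied.
Rule(s) violated: parity, ΔS.

forbidden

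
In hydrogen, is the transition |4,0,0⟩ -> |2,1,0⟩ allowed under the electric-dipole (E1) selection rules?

Δl = 1 − 0 = +1; the E1 rule Δl = ±1 is ✓.
Δm_l = 0 − (0) = +0. E1 requires Δm_l = 0, ±1: ✓.
All E1 selection rules are satisfied.

allowed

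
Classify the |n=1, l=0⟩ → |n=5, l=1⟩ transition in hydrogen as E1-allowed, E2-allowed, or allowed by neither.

Δl = 1 − 0 = +1; l_i + l_f = 1.
E1 (Δl = ±1): satisfied.
E2 (Δl = 0,±2, l_i+l_f ≥ 2): not satisfied.

E1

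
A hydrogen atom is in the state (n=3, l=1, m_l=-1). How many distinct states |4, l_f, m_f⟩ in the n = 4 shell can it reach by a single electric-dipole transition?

E1 requires Δl = ±1, so l_f ∈ {0, 2}; with 0 ≤ l_f ≤ n_f−1 = 3, the allowed l_f values are {0, 2}.
For l_f = 0: m_f ∈ {m_i−1, m_i, m_i+1} ∩ [−0, 0] = {0} → 1 state.
For l_f = 2: m_f ∈ {m_i−1, m_i, m_i+1} ∩ [−2, 2] = {-2, -1, 0} → 3 states.
Total: 4.

4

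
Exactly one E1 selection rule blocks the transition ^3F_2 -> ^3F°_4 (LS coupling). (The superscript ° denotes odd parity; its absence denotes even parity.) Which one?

the ΔJ = 0, ±1 rule

Parity must change: even → odd — satisfied.
ΔS = 0: S: 1 → 1 — satisfied.
ΔL = 0, ±1 (not L=0↔0): L: 3 → 3, ΔL = +0 — satisfied.
ΔJ = 0, ±1 (not J=0↔0): J: 2 → 4, ΔJ = +2 — violated.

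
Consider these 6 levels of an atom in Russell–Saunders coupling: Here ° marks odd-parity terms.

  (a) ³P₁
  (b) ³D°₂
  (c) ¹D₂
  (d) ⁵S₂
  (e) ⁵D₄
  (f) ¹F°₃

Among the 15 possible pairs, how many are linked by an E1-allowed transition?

2

(a)–(b): allowed.
(a)–(c): forbidden (parity, ΔS).
(a)–(d): forbidden (parity, ΔS).
(a)–(e): forbidden (parity, ΔS, ΔJ).
(a)–(f): forbidden (ΔS, ΔL, ΔJ).
(b)–(c): forbidden (ΔS).
(b)–(d): forbidden (ΔS, ΔL).
(b)–(e): forbidden (ΔS, ΔJ).
(b)–(f): forbidden (parity, ΔS).
(c)–(d): forbidden (parity, ΔS, ΔL).
(c)–(e): forbidden (parity, ΔS, ΔJ).
(c)–(f): allowed.
(d)–(e): forbidden (parity, ΔL, ΔJ).
(d)–(f): forbidden (ΔS, ΔL).
(e)–(f): forbidden (ΔS).
Allowed pairs: 2 of 15.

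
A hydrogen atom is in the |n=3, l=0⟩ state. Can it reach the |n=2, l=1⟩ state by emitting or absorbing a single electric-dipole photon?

Δl = 1 − 0 = +1; the E1 rule Δl = ±1 is ✓.
All E1 selection rules are satisfied.

allowed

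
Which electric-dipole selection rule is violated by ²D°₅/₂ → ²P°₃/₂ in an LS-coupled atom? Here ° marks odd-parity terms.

Initial level: S=1/2, L=2, J=5/2, parity odd. Final level: S=1/2, L=1, J=3/2, parity odd.
ΔJ = 0, ±1 (not J=0↔0): J: 5/2 → 3/2, ΔJ = -1 — ✓.
ΔL = 0, ±1 (not L=0↔0): L: 2 → 1, ΔL = -1 — ✓.
ΔS = 0: S: 1/2 → 1/2 — ✓.
Parity must change: odd → odd — ✗.

parity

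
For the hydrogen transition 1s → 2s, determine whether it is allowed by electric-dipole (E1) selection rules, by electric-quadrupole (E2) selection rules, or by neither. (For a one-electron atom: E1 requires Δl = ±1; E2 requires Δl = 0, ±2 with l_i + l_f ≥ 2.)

neither

Δl = 0 − 0 = +0; l_i + l_f = 0.
E1 (Δl = ±1): not satisfied.
E2 (Δl = 0,±2, l_i+l_f ≥ 2): not satisfied.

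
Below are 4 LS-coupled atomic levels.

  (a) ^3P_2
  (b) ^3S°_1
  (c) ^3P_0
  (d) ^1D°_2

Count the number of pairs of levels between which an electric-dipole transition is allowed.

2

(a)–(b): allowed.
(a)–(c): forbidden (parity, ΔJ).
(a)–(d): forbidden (ΔS).
(b)–(c): allowed.
(b)–(d): forbidden (parity, ΔS, ΔL).
(c)–(d): forbidden (ΔS, ΔJ).
Allowed pairs: 2 of 6.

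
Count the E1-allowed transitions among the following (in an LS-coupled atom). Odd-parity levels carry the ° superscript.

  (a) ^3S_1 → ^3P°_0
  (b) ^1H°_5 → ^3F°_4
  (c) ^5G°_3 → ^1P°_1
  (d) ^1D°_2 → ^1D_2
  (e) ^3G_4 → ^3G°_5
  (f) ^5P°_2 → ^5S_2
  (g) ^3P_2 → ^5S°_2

4

(a) allowed
(b) forbidden (parity, ΔS, ΔL fail)
(c) forbidden (parity, ΔS, ΔL, ΔJ fail)
(d) allowed
(e) allowed
(f) allowed
(g) forbidden (ΔS fails)
Total allowed: 4 of 7.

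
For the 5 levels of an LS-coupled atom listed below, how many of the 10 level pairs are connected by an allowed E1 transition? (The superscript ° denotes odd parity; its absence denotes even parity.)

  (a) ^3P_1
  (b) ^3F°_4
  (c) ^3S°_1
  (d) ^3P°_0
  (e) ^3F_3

(a)–(b): forbidden (ΔL, ΔJ).
(a)–(c): allowed.
(a)–(d): allowed.
(a)–(e): forbidden (parity, ΔL, ΔJ).
(b)–(c): forbidden (parity, ΔL, ΔJ).
(b)–(d): forbidden (parity, ΔL, ΔJ).
(b)–(e): allowed.
(c)–(d): forbidden (parity).
(c)–(e): forbidden (ΔL, ΔJ).
(d)–(e): forbidden (ΔL, ΔJ).
Allowed pairs: 3 of 10.

3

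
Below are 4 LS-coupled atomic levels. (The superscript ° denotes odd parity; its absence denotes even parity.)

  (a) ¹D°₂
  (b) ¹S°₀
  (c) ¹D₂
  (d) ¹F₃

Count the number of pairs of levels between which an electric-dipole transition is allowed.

2

(a)–(b): forbidden (parity, ΔL, ΔJ).
(a)–(c): allowed.
(a)–(d): allowed.
(b)–(c): forbidden (ΔL, ΔJ).
(b)–(d): forbidden (ΔL, ΔJ).
(c)–(d): forbidden (parity).
Allowed pairs: 2 of 6.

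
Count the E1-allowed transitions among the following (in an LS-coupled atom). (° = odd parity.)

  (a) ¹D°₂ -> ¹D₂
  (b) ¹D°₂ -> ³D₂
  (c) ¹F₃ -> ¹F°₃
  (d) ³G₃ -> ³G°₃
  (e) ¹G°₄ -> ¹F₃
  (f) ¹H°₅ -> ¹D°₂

4

(a) allowed
(b) forbidden (ΔS fails)
(c) allowed
(d) allowed
(e) allowed
(f) forbidden (parity, ΔL, ΔJ fail)
Total allowed: 4 of 6.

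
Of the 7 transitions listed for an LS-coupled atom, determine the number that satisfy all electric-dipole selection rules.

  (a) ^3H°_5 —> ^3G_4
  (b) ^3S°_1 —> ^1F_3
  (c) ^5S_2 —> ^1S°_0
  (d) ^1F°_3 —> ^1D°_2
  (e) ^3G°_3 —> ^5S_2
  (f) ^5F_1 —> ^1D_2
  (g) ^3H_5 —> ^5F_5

1

(a) allowed
(b) forbidden (ΔS, ΔL, ΔJ fail)
(c) forbidden (ΔS, ΔL, ΔJ fail)
(d) forbidden (parity fails)
(e) forbidden (ΔS, ΔL fail)
(f) forbidden (parity, ΔS fail)
(g) forbidden (parity, ΔS, ΔL fail)
Total allowed: 1 of 7.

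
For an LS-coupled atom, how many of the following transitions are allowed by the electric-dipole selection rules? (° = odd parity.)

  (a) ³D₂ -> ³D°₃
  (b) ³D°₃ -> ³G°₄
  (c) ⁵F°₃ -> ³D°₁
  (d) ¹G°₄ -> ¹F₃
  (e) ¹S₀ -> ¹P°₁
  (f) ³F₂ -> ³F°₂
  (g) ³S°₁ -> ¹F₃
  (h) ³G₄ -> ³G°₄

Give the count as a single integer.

(a) allowed
(b) forbidden (parity, ΔL fail)
(c) forbidden (parity, ΔS, ΔJ fail)
(d) allowed
(e) allowed
(f) allowed
(g) forbidden (ΔS, ΔL, ΔJ fail)
(h) allowed
Total allowed: 5 of 8.

5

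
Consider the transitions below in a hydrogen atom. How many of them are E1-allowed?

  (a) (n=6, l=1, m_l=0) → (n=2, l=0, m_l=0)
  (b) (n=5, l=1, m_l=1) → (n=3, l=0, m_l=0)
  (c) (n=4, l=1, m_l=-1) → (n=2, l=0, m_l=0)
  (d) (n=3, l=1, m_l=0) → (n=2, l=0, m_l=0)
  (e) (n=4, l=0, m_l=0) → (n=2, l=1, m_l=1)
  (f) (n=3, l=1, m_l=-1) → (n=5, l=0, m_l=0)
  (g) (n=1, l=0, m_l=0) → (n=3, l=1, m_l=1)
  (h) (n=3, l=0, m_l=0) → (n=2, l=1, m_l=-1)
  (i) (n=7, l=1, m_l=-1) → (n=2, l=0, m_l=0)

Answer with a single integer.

9

(a) allowed
(b) allowed
(c) allowed
(d) allowed
(e) allowed
(f) allowed
(g) allowed
(h) allowed
(i) allowed
Total allowed: 9 of 9.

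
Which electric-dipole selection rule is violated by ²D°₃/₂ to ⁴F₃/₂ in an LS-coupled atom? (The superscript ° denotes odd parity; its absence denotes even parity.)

Initial level: S=1/2, L=2, J=3/2, parity odd. Final level: S=3/2, L=3, J=3/2, parity even.
ΔS = 0: S: 1/2 → 3/2 — fails.
Parity must change: odd → even — ok.
ΔL = 0, ±1 (not L=0↔0): L: 2 → 3, ΔL = +1 — ok.
ΔJ = 0, ±1 (not J=0↔0): J: 3/2 → 3/2, ΔJ = +0 — ok.

the ΔS = 0 rule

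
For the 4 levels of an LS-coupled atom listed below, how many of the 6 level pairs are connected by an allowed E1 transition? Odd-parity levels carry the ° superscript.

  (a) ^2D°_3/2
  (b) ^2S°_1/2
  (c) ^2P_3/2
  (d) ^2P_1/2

(a)–(b): forbidden (parity, ΔL).
(a)–(c): allowed.
(a)–(d): allowed.
(b)–(c): allowed.
(b)–(d): allowed.
(c)–(d): forbidden (parity).
Allowed pairs: 4 of 6.

4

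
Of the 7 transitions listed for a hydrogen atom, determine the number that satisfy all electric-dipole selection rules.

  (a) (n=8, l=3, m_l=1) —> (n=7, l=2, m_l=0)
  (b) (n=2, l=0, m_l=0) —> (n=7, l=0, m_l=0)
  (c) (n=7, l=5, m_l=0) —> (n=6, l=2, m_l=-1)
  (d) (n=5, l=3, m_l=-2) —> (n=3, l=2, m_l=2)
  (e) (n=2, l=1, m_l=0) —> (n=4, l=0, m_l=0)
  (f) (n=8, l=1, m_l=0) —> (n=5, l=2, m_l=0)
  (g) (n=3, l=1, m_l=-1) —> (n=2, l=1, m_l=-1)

3

(a) allowed
(b) forbidden — Δl = +0 (E1 requires Δl = ±1)
(c) forbidden — Δl = -3 (E1 requires Δl = ±1)
(d) forbidden — Δm_l = +4 (E1 requires Δm_l = 0, ±1)
(e) allowed
(f) allowed
(g) forbidden — Δl = +0 (E1 requires Δl = ±1)
Total allowed: 3 of 7.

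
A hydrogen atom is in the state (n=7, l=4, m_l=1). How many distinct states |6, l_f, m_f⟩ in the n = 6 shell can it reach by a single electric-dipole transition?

E1 requires Δl = ±1, so l_f ∈ {3, 5}; with 0 ≤ l_f ≤ n_f−1 = 5, the allowed l_f values are {3, 5}.
For l_f = 3: m_f ∈ {m_i−1, m_i, m_i+1} ∩ [−3, 3] = {0, 1, 2} → 3 states.
For l_f = 5: m_f ∈ {m_i−1, m_i, m_i+1} ∩ [−5, 5] = {0, 1, 2} → 3 states.
Total: 6.

6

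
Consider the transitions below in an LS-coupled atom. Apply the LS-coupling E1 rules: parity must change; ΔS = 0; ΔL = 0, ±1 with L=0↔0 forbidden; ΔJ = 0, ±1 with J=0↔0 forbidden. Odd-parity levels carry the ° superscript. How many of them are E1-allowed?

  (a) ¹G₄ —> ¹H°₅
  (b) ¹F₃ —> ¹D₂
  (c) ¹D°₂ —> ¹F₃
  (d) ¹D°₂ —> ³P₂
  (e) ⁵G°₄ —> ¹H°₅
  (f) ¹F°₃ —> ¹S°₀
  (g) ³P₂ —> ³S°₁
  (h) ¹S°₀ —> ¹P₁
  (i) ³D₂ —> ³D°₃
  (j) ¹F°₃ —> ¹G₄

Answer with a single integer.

(a) allowed
(b) forbidden (parity fails)
(c) allowed
(d) forbidden (ΔS fails)
(e) forbidden (parity, ΔS fail)
(f) forbidden (parity, ΔL, ΔJ fail)
(g) allowed
(h) allowed
(i) allowed
(j) allowed
Total allowed: 6 of 10.

6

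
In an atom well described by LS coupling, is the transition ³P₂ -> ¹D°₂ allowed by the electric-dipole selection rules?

Reading off the term symbols: S 1→0, L 1→2, J 2→2, parity even→odd.
Parity must change: even → odd — ✓.
ΔS = 0: S: 1 → 0 — ✗.
ΔL = 0, ±1 (not L=0↔0): L: 1 → 2, ΔL = +1 — ✓.
ΔJ = 0, ±1 (not J=0↔0): J: 2 → 2, ΔJ = +0 — ✓.
Rule(s) violated: ΔS.

forbidden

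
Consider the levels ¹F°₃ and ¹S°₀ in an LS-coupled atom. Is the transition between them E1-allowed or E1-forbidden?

forbidden

Reading off the term symbols: S 0→0, L 3→0, J 3→0, parity odd→odd.
Parity must change: odd → odd — fails.
ΔS = 0: S: 0 → 0 — ok.
ΔL = 0, ±1 (not L=0↔0): L: 3 → 0, ΔL = -3 — fails.
ΔJ = 0, ±1 (not J=0↔0): J: 3 → 0, ΔJ = -3 — fails.
Rule(s) violated: parity, ΔL, ΔJ.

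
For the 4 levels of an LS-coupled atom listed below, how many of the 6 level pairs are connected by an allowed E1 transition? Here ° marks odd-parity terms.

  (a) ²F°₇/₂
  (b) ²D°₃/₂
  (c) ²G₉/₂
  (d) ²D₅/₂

(a)–(b): forbidden (parity, ΔJ).
(a)–(c): allowed.
(a)–(d): allowed.
(b)–(c): forbidden (ΔL, ΔJ).
(b)–(d): allowed.
(c)–(d): forbidden (parity, ΔL, ΔJ).
Allowed pairs: 3 of 6.

3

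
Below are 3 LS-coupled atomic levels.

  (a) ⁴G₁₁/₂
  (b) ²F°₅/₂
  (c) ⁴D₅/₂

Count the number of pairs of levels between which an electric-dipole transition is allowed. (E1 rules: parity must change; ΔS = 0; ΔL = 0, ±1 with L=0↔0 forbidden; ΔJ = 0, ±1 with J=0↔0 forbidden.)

(a)–(b): forbidden (ΔS, ΔJ).
(a)–(c): forbidden (parity, ΔL, ΔJ).
(b)–(c): forbidden (ΔS).
Allowed pairs: 0 of 3.

0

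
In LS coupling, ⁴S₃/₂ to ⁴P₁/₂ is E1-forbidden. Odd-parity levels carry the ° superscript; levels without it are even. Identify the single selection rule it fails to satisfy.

Reading off the term symbols: S 3/2→3/2, L 0→1, J 3/2→1/2, parity even→even.
ΔJ = 0, ±1 (not J=0↔0): J: 3/2 → 1/2, ΔJ = -1 — satisfied.
Parity must change: even → even — violated.
ΔL = 0, ±1 (not L=0↔0): L: 0 → 1, ΔL = +1 — satisfied.
ΔS = 0: S: 3/2 → 3/2 — satisfied.

parity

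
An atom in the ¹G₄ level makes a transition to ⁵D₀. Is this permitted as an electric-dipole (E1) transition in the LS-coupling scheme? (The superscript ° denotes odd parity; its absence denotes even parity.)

forbidden

Initial level: S=0, L=4, J=4, parity even. Final level: S=2, L=2, J=0, parity even.
ΔS = 0: S: 0 → 2 — ✗.
ΔJ = 0, ±1 (not J=0↔0): J: 4 → 0, ΔJ = -4 — ✗.
ΔL = 0, ±1 (not L=0↔0): L: 4 → 2, ΔL = -2 — ✗.
Parity must change: even → even — ✗.
Rule(s) violated: parity, ΔS, ΔL, ΔJ.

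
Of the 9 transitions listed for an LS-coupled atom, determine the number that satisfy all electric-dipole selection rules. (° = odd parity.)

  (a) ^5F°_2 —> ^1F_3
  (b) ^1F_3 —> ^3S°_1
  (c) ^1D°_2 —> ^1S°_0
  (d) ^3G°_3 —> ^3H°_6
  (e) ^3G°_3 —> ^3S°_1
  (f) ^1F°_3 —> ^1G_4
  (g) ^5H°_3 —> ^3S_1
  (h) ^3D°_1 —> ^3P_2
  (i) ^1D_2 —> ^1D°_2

3

(a) forbidden (ΔS fails)
(b) forbidden (ΔS, ΔL, ΔJ fail)
(c) forbidden (parity, ΔL, ΔJ fail)
(d) forbidden (parity, ΔJ fail)
(e) forbidden (parity, ΔL, ΔJ fail)
(f) allowed
(g) forbidden (ΔS, ΔL, ΔJ fail)
(h) allowed
(i) allowed
Total allowed: 3 of 9.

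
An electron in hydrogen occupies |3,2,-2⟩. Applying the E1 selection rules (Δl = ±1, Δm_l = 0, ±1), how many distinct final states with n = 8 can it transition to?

E1 requires Δl = ±1, so l_f ∈ {1, 3}; with 0 ≤ l_f ≤ n_f−1 = 7, the allowed l_f values are {1, 3}.
For l_f = 1: m_f ∈ {m_i−1, m_i, m_i+1} ∩ [−1, 1] = {-1} → 1 state.
For l_f = 3: m_f ∈ {m_i−1, m_i, m_i+1} ∩ [−3, 3] = {-3, -2, -1} → 3 states.
Total: 4.

4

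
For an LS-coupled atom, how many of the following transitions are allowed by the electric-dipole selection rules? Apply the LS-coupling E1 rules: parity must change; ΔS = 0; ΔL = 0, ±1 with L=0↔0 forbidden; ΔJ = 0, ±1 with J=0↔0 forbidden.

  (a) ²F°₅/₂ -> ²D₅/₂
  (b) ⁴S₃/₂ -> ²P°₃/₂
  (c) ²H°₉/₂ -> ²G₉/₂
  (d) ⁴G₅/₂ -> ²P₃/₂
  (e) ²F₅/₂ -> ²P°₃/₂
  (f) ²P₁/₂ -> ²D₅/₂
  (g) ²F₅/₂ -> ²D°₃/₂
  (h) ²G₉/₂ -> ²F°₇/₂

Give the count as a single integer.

(a) allowed
(b) forbidden (ΔS fails)
(c) allowed
(d) forbidden (parity, ΔS, ΔL fail)
(e) forbidden (ΔL fails)
(f) forbidden (parity, ΔJ fail)
(g) allowed
(h) allowed
Total allowed: 4 of 8.

4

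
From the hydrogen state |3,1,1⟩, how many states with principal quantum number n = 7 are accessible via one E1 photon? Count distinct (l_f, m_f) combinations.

E1 requires Δl = ±1, so l_f ∈ {0, 2}; with 0 ≤ l_f ≤ n_f−1 = 6, the allowed l_f values are {0, 2}.
For l_f = 0: m_f ∈ {m_i−1, m_i, m_i+1} ∩ [−0, 0] = {0} → 1 state.
For l_f = 2: m_f ∈ {m_i−1, m_i, m_i+1} ∩ [−2, 2] = {0, 1, 2} → 3 states.
Total: 4.

4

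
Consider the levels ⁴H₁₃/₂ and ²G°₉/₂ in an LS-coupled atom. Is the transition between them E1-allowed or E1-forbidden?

forbidden

Initial level: S=3/2, L=5, J=13/2, parity even. Final level: S=1/2, L=4, J=9/2, parity odd.
Parity must change: even → odd — ok.
ΔS = 0: S: 3/2 → 1/2 — fails.
ΔL = 0, ±1 (not L=0↔0): L: 5 → 4, ΔL = -1 — ok.
ΔJ = 0, ±1 (not J=0↔0): J: 13/2 → 9/2, ΔJ = -2 — fails.
Rule(s) violated: ΔS, ΔJ.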